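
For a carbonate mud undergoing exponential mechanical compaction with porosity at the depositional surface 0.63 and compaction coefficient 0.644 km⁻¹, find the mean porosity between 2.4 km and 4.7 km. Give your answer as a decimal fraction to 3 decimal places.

0.070

⟨n⟩ = (1/(Z₂−Z₁)) ∫ n₀ e^(−cZ) dZ = n₀·(e^(−c·Z₁) − e^(−c·Z₂)) / (c·(Z₂−Z₁))
e^(−0.644×2.4) = 0.2132; e^(−0.644×4.7) = 0.0485
⟨n⟩ = 0.63 × (0.2132 − 0.0485) / (0.644 × 2.3) = 0.63 × 0.1112 = 0.0701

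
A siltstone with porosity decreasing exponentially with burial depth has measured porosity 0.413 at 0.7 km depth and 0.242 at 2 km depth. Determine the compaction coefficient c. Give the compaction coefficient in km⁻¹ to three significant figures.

Athy: φ(d) = φ₀ e^(−cd) ⇒ φ₁/φ₂ = e^{c(d₂−d₁)} ⇒ c = ln(φ₁/φ₂)/(d₂−d₁)
c = ln(0.413/0.242) / (2 − 0.7) = ln(1.707) / 1.3 = 0.5345 / 1.3 = 0.4112 km⁻¹

0.411 km⁻¹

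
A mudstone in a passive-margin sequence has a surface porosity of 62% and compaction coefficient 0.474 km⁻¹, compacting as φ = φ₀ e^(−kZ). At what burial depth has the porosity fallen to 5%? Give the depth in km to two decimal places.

5.31 km

Invert Athy's law: Z = ln(φ₀/φ) / k
Z = ln(0.62/0.05) / 0.474 = ln(12.4) / 0.474 = 2.5177 / 0.474 = 5.312 km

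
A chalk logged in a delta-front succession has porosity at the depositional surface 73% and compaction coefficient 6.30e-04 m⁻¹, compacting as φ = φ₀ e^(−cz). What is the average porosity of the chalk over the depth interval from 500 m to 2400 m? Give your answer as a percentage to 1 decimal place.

31.1%

Working in km (1 km = 1000 m; c in km⁻¹ = c in m⁻¹ × 1000):
⟨φ⟩ = (1/(z₂−z₁)) ∫ φ₀ e^(−cz) dz = φ₀·(e^(−c·z₁) − e^(−c·z₂)) / (c·(z₂−z₁))
e^(−0.63×0.5) = 0.7298; e^(−0.63×2.4) = 0.2205
⟨φ⟩ = 0.73 × (0.7298 − 0.2205) / (0.63 × 1.9) = 0.73 × 0.4255 = 0.3106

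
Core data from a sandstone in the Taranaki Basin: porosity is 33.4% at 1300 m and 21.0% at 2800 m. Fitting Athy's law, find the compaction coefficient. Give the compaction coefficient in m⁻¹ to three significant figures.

0.000309 m⁻¹

Working in km (1 km = 1000 m; c in km⁻¹ = c in m⁻¹ × 1000):
Athy: phi(Z) = phi₀ e^(−cZ) ⇒ phi₁/phi₂ = e^{c(Z₂−Z₁)} ⇒ c = ln(phi₁/phi₂)/(Z₂−Z₁)
c = ln(0.334/0.21) / (2.8 − 1.3) = ln(1.59) / 1.5 = 0.4640 / 1.5 = 0.3094 km⁻¹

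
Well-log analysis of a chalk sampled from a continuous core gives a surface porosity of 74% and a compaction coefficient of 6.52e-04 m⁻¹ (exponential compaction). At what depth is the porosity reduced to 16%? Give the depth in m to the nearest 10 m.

2350 m

Working in km (1 km = 1000 m; c in km⁻¹ = c in m⁻¹ × 1000):
Invert Athy's law: z = ln(phi₀/phi) / c
z = ln(0.74/0.16) / 0.652 = ln(4.625) / 0.652 = 1.5315 / 0.652 = 2.349 km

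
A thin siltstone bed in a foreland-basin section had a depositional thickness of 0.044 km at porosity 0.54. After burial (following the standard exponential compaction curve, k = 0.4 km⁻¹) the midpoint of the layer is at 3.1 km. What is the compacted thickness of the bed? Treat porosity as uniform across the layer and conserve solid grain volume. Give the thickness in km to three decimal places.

0.024 km

Porosity at 3.1 km: n = 0.54·exp(−0.4×3.1) = 0.1563
Solid-volume conservation: h(1−n) = h₀(1−n₀) ⇒ h = h₀·(1−n₀)/(1−n)
h = 0.044 × (1 − 0.54)/(1 − 0.1563) = 0.044 × 0.5452 = 0.0240 km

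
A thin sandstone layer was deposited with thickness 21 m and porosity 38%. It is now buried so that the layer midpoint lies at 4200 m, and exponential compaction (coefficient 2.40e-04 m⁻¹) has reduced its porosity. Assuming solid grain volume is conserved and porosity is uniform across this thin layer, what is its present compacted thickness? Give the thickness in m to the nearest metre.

Working in km (1 km = 1000 m; k in km⁻¹ = k in m⁻¹ × 1000):
Porosity at 4.2 km: phi = 0.38·exp(−0.24×4.2) = 0.1387
Solid-volume conservation: h(1−phi) = h₀(1−phi₀) ⇒ h = h₀·(1−phi₀)/(1−phi)
h = 0.021 × (1 − 0.38)/(1 − 0.1387) = 0.021 × 0.7198 = 0.0151 km

15 m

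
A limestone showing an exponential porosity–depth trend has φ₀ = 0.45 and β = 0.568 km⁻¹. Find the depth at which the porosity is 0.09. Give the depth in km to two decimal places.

Invert Athy's law: z = ln(φ₀/φ) / β
z = ln(0.45/0.09) / 0.568 = ln(5) / 0.568 = 1.6094 / 0.568 = 2.834 km

2.83 km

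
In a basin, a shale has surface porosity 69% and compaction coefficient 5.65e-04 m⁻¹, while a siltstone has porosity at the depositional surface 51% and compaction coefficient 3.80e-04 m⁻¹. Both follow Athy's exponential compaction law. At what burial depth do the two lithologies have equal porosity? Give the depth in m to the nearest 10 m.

1630 m

Working in km (1 km = 1000 m; k in km⁻¹ = k in m⁻¹ × 1000):
Set n₀ₐ e^(−kₐz) = n₀ᵦ e^(−kᵦz) ⇒ ln(n₀ₐ/n₀ᵦ) = (kₐ − kᵦ)·z
z = ln(0.69/0.51) / (0.565 − 0.38) = 0.3023 / 0.185 = 1.634 km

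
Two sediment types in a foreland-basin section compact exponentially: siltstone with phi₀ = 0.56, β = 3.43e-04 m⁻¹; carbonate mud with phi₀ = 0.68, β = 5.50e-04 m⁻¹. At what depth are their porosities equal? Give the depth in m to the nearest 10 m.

940 m

Working in km (1 km = 1000 m; β in km⁻¹ = β in m⁻¹ × 1000):
Set phi₀ₐ e^(−βₐz) = phi₀ᵦ e^(−βᵦz) ⇒ ln(phi₀ₐ/phi₀ᵦ) = (βₐ − βᵦ)·z
z = ln(0.56/0.68) / (0.343 − 0.55) = -0.1942 / -0.207 = 0.938 km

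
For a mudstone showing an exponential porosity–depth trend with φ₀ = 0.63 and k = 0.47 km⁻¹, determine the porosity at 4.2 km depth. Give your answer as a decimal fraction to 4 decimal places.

φ = φ₀·exp(−k·d) = 0.63 × exp(−0.47 × 4.2) = 0.63 × exp(−1.974)
  = 0.63 × 0.1389 = 0.0875

0.0875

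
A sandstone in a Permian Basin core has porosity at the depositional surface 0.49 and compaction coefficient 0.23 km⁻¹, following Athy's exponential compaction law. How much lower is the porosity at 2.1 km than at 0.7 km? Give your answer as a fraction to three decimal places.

phi(0.7) = 0.49·e^(−0.23×0.7) = 0.4171
phi(2.1) = 0.49·e^(−0.23×2.1) = 0.3023
Δphi = 0.4171 − 0.3023 = 0.1148

0.115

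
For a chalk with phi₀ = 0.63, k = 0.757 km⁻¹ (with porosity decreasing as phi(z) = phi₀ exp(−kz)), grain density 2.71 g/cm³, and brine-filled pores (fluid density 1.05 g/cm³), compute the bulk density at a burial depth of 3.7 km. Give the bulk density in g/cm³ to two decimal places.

Porosity at depth: phi = 0.63·exp(−0.757×3.7) = 0.63×0.0608 = 0.0383
Bulk density: ρ_b = (1−phi)ρ_g + phi·ρ_f = 0.9617×2.71 + 0.0383×1.05
       = 2.606 + 0.040 = 2.646 g/cm³

2.65 g/cm³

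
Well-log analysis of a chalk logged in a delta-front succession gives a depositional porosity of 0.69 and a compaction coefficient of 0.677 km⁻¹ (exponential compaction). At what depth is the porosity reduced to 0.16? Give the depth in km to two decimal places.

2.16 km

Invert Athy's law: d = ln(φ₀/φ) / c
d = ln(0.69/0.16) / 0.677 = ln(4.312) / 0.677 = 1.4615 / 0.677 = 2.159 km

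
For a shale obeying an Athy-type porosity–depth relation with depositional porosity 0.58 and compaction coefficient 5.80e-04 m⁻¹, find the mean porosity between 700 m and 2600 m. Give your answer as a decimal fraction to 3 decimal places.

Working in km (1 km = 1000 m; β in km⁻¹ = β in m⁻¹ × 1000):
⟨n⟩ = (1/(z₂−z₁)) ∫ n₀ e^(−βz) dz = n₀·(e^(−β·z₁) − e^(−β·z₂)) / (β·(z₂−z₁))
e^(−0.58×0.7) = 0.6663; e^(−0.58×2.6) = 0.2214
⟨n⟩ = 0.58 × (0.6663 − 0.2214) / (0.58 × 1.9) = 0.58 × 0.4038 = 0.2342

0.234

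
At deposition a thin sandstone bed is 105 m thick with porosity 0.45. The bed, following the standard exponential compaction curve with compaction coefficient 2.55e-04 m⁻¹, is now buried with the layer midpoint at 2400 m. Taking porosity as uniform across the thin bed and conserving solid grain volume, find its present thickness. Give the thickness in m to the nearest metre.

76 m

Working in km (1 km = 1000 m; β in km⁻¹ = β in m⁻¹ × 1000):
Porosity at 2.4 km: φ = 0.45·exp(−0.255×2.4) = 0.2440
Solid-volume conservation: h(1−φ) = h₀(1−φ₀) ⇒ h = h₀·(1−φ₀)/(1−φ)
h = 0.105 × (1 − 0.45)/(1 − 0.2440) = 0.105 × 0.7275 = 0.0764 km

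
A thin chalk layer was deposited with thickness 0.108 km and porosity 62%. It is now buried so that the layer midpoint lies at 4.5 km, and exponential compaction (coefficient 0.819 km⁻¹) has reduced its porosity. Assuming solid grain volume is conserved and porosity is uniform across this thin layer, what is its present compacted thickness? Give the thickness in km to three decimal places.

Porosity at 4.5 km: φ = 0.62·exp(−0.819×4.5) = 0.0156
Solid-volume conservation: h(1−φ) = h₀(1−φ₀) ⇒ h = h₀·(1−φ₀)/(1−φ)
h = 0.108 × (1 − 0.62)/(1 − 0.0156) = 0.108 × 0.3860 = 0.0417 km

0.042 km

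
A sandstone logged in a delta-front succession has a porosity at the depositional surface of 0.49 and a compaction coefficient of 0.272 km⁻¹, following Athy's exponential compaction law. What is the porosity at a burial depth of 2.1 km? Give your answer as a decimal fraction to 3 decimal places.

phi = phi₀·exp(−c·d) = 0.49 × exp(−0.272 × 2.1) = 0.49 × exp(−0.5712)
  = 0.49 × 0.5648 = 0.2768

0.277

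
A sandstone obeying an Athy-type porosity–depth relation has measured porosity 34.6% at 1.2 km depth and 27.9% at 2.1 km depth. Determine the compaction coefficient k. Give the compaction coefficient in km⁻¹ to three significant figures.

0.239 km⁻¹

Athy: phi(Z) = phi₀ e^(−kZ) ⇒ phi₁/phi₂ = e^{k(Z₂−Z₁)} ⇒ k = ln(phi₁/phi₂)/(Z₂−Z₁)
k = ln(0.346/0.279) / (2.1 − 1.2) = ln(1.24) / 0.9 = 0.2152 / 0.9 = 0.2391 km⁻¹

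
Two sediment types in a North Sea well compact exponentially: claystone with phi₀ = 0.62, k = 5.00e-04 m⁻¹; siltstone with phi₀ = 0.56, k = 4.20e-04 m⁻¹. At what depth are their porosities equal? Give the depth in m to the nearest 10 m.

1270 m

Working in km (1 km = 1000 m; k in km⁻¹ = k in m⁻¹ × 1000):
Set phi₀ₐ e^(−kₐZ) = phi₀ᵦ e^(−kᵦZ) ⇒ ln(phi₀ₐ/phi₀ᵦ) = (kₐ − kᵦ)·Z
Z = ln(0.62/0.56) / (0.5 − 0.42) = 0.1018 / 0.08 = 1.272 km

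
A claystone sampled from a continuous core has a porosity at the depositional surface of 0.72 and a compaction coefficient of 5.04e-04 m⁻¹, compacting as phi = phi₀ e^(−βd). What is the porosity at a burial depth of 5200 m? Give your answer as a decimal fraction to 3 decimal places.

0.052

Working in km (1 km = 1000 m; β in km⁻¹ = β in m⁻¹ × 1000):
phi = phi₀·exp(−β·d) = 0.72 × exp(−0.504 × 5.2) = 0.72 × exp(−2.621)
  = 0.72 × 0.0727 = 0.0524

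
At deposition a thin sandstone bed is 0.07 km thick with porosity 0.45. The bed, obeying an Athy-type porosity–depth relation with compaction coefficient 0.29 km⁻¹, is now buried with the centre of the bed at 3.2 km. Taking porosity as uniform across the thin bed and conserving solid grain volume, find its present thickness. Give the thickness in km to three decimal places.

Porosity at 3.2 km: φ = 0.45·exp(−0.29×3.2) = 0.1779
Solid-volume conservation: h(1−φ) = h₀(1−φ₀) ⇒ h = h₀·(1−φ₀)/(1−φ)
h = 0.07 × (1 − 0.45)/(1 − 0.1779) = 0.07 × 0.6690 = 0.0468 km

0.047 km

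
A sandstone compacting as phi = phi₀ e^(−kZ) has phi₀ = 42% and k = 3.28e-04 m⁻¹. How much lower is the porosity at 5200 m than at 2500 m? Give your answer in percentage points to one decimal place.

Working in km (1 km = 1000 m; k in km⁻¹ = k in m⁻¹ × 1000):
phi(2.5) = 0.42·e^(−0.328×2.5) = 0.1850
phi(5.2) = 0.42·e^(−0.328×5.2) = 0.0763
Δphi = 0.1850 − 0.0763 = 0.1087

10.9 percentage points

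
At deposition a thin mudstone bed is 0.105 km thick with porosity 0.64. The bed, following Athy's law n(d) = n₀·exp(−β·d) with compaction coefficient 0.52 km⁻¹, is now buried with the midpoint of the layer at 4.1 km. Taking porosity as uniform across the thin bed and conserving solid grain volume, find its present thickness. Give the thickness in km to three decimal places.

Porosity at 4.1 km: n = 0.64·exp(−0.52×4.1) = 0.0759
Solid-volume conservation: h(1−n) = h₀(1−n₀) ⇒ h = h₀·(1−n₀)/(1−n)
h = 0.105 × (1 − 0.64)/(1 − 0.0759) = 0.105 × 0.3896 = 0.0409 km

0.041 km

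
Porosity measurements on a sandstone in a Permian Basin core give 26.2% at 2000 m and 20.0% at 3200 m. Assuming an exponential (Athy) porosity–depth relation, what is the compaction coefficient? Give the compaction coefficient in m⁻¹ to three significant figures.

Working in km (1 km = 1000 m; k in km⁻¹ = k in m⁻¹ × 1000):
Athy: n(z) = n₀ e^(−kz) ⇒ n₁/n₂ = e^{k(z₂−z₁)} ⇒ k = ln(n₁/n₂)/(z₂−z₁)
k = ln(0.262/0.2) / (3.2 − 2) = ln(1.31) / 1.2 = 0.2700 / 1.2 = 0.225 km⁻¹

0.000225 m⁻¹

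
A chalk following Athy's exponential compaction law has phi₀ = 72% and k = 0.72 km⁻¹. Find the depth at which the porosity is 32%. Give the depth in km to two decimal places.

Invert Athy's law: z = ln(phi₀/phi) / k
z = ln(0.72/0.32) / 0.72 = ln(2.25) / 0.72 = 0.8109 / 0.72 = 1.126 km

1.13 km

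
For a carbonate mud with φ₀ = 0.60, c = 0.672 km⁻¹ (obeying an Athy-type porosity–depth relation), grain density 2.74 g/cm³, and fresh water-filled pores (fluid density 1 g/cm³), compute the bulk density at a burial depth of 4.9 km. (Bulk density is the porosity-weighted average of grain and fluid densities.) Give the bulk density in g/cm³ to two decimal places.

2.70 g/cm³

Porosity at depth: φ = 0.6·exp(−0.672×4.9) = 0.6×0.0371 = 0.0223
Bulk density: ρ_b = (1−φ)ρ_g + φ·ρ_f = 0.9777×2.74 + 0.0223×1
       = 2.679 + 0.022 = 2.701 g/cm³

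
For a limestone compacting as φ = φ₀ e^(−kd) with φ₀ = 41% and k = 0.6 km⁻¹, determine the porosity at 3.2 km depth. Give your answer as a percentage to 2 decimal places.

6.01%

φ = φ₀·exp(−k·d) = 0.41 × exp(−0.6 × 3.2) = 0.41 × exp(−1.92)
  = 0.41 × 0.1466 = 0.0601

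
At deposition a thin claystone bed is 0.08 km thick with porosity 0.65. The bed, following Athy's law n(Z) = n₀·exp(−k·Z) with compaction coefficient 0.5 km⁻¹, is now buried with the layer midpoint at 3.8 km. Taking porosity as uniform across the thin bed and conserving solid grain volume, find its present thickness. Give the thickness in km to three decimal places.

Porosity at 3.8 km: n = 0.65·exp(−0.5×3.8) = 0.0972
Solid-volume conservation: h(1−n) = h₀(1−n₀) ⇒ h = h₀·(1−n₀)/(1−n)
h = 0.08 × (1 − 0.65)/(1 − 0.0972) = 0.08 × 0.3877 = 0.0310 km

0.031 km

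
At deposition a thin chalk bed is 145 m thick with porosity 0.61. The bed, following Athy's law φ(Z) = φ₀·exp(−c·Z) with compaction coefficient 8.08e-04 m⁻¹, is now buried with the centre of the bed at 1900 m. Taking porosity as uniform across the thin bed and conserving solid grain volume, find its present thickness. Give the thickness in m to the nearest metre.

Working in km (1 km = 1000 m; c in km⁻¹ = c in m⁻¹ × 1000):
Porosity at 1.9 km: φ = 0.61·exp(−0.808×1.9) = 0.1314
Solid-volume conservation: h(1−φ) = h₀(1−φ₀) ⇒ h = h₀·(1−φ₀)/(1−φ)
h = 0.145 × (1 − 0.61)/(1 − 0.1314) = 0.145 × 0.4490 = 0.0651 km

65 m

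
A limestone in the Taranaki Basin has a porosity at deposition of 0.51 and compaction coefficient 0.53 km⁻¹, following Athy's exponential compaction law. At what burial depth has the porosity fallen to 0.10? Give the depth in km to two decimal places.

3.07 km

Invert Athy's law: z = ln(phi₀/phi) / β
z = ln(0.51/0.1) / 0.53 = ln(5.1) / 0.53 = 1.6292 / 0.53 = 3.074 km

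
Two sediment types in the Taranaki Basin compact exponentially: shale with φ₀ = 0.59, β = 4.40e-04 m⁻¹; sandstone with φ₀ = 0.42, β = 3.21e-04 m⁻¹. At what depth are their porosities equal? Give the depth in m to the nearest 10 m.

Working in km (1 km = 1000 m; β in km⁻¹ = β in m⁻¹ × 1000):
Set φ₀ₐ e^(−βₐd) = φ₀ᵦ e^(−βᵦd) ⇒ ln(φ₀ₐ/φ₀ᵦ) = (βₐ − βᵦ)·d
d = ln(0.59/0.42) / (0.44 − 0.321) = 0.3399 / 0.119 = 2.856 km

2860 m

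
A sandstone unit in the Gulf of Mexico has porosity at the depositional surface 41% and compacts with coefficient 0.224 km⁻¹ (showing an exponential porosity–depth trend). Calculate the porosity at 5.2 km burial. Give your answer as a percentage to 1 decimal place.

12.8%

phi = phi₀·exp(−k·d) = 0.41 × exp(−0.224 × 5.2) = 0.41 × exp(−1.165)
  = 0.41 × 0.3120 = 0.1279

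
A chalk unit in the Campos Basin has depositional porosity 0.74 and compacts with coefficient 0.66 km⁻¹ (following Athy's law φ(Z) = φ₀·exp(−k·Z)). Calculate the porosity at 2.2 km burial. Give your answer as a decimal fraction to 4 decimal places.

0.1732

φ = φ₀·exp(−k·Z) = 0.74 × exp(−0.66 × 2.2) = 0.74 × exp(−1.452)
  = 0.74 × 0.2341 = 0.1732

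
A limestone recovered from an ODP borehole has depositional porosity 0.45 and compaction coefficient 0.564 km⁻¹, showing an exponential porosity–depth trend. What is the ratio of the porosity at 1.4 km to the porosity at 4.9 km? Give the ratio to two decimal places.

7.20

φ(z₁)/φ(z₂) = e^(−c·z₁)/e^(−c·z₂) = e^{c(z₂−z₁)}
= exp(0.564 × 3.5) = exp(1.974) = 7.1994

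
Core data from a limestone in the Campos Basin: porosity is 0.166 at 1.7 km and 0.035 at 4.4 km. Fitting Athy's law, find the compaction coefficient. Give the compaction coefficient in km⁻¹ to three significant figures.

0.577 km⁻¹

Athy: n(z) = n₀ e^(−βz) ⇒ n₁/n₂ = e^{β(z₂−z₁)} ⇒ β = ln(n₁/n₂)/(z₂−z₁)
β = ln(0.166/0.035) / (4.4 − 1.7) = ln(4.743) / 2.7 = 1.5566 / 2.7 = 0.5765 km⁻¹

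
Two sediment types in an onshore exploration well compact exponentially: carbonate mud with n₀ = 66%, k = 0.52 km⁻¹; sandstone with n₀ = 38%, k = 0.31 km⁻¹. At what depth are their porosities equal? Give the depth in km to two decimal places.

Set n₀ₐ e^(−kₐZ) = n₀ᵦ e^(−kᵦZ) ⇒ ln(n₀ₐ/n₀ᵦ) = (kₐ − kᵦ)·Z
Z = ln(0.66/0.38) / (0.52 − 0.31) = 0.5521 / 0.21 = 2.629 km

2.63 km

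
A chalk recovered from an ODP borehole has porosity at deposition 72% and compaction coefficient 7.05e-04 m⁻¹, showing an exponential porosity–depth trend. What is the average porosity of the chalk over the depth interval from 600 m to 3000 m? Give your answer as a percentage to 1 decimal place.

22.7%

Working in km (1 km = 1000 m; β in km⁻¹ = β in m⁻¹ × 1000):
⟨phi⟩ = (1/(d₂−d₁)) ∫ phi₀ e^(−βd) dd = phi₀·(e^(−β·d₁) − e^(−β·d₂)) / (β·(d₂−d₁))
e^(−0.705×0.6) = 0.6551; e^(−0.705×3) = 0.1206
⟨phi⟩ = 0.72 × (0.6551 − 0.1206) / (0.705 × 2.4) = 0.72 × 0.3159 = 0.2274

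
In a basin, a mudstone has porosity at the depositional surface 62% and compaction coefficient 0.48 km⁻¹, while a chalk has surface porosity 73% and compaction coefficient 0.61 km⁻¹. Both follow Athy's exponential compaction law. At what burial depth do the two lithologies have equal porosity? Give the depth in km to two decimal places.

Set n₀ₐ e^(−cₐz) = n₀ᵦ e^(−cᵦz) ⇒ ln(n₀ₐ/n₀ᵦ) = (cₐ − cᵦ)·z
z = ln(0.62/0.73) / (0.48 − 0.61) = -0.1633 / -0.13 = 1.256 km

1.26 km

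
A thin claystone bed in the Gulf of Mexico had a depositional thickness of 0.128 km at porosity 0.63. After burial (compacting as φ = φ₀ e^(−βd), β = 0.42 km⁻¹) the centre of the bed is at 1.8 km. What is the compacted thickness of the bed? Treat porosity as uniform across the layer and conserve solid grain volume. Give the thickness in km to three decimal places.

0.067 km

Porosity at 1.8 km: φ = 0.63·exp(−0.42×1.8) = 0.2958
Solid-volume conservation: h(1−φ) = h₀(1−φ₀) ⇒ h = h₀·(1−φ₀)/(1−φ)
h = 0.128 × (1 − 0.63)/(1 − 0.2958) = 0.128 × 0.5254 = 0.0673 km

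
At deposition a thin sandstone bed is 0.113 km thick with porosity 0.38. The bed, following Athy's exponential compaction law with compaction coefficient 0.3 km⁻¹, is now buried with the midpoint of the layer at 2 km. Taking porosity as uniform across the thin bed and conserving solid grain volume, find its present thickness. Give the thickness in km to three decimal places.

Porosity at 2 km: φ = 0.38·exp(−0.3×2) = 0.2085
Solid-volume conservation: h(1−φ) = h₀(1−φ₀) ⇒ h = h₀·(1−φ₀)/(1−φ)
h = 0.113 × (1 − 0.38)/(1 − 0.2085) = 0.113 × 0.7834 = 0.0885 km

0.089 km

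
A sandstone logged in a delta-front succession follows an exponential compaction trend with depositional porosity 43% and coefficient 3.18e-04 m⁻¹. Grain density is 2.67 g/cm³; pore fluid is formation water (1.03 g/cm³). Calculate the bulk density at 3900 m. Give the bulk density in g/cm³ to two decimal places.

2.47 g/cm³

Working in km (1 km = 1000 m; k in km⁻¹ = k in m⁻¹ × 1000):
Porosity at depth: n = 0.43·exp(−0.318×3.9) = 0.43×0.2893 = 0.1244
Bulk density: ρ_b = (1−n)ρ_g + n·ρ_f = 0.8756×2.67 + 0.1244×1.03
       = 2.338 + 0.128 = 2.466 g/cm³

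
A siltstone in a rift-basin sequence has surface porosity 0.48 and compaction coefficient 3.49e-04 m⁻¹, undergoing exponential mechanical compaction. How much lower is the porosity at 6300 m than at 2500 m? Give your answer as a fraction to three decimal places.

Working in km (1 km = 1000 m; β in km⁻¹ = β in m⁻¹ × 1000):
phi(2.5) = 0.48·e^(−0.349×2.5) = 0.2006
phi(6.3) = 0.48·e^(−0.349×6.3) = 0.0533
Δphi = 0.2006 − 0.0533 = 0.1473

0.147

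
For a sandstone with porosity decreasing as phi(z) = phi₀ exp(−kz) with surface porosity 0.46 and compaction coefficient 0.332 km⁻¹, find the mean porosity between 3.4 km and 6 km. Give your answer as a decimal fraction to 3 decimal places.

0.100

⟨phi⟩ = (1/(z₂−z₁)) ∫ phi₀ e^(−kz) dz = phi₀·(e^(−k·z₁) − e^(−k·z₂)) / (k·(z₂−z₁))
e^(−0.332×3.4) = 0.3234; e^(−0.332×6) = 0.1364
⟨phi⟩ = 0.46 × (0.3234 − 0.1364) / (0.332 × 2.6) = 0.46 × 0.2166 = 0.0997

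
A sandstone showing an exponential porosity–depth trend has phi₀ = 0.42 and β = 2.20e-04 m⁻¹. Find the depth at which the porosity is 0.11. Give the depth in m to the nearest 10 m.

6090 m

Working in km (1 km = 1000 m; β in km⁻¹ = β in m⁻¹ × 1000):
Invert Athy's law: d = ln(phi₀/phi) / β
d = ln(0.42/0.11) / 0.22 = ln(3.818) / 0.22 = 1.3398 / 0.22 = 6.090 km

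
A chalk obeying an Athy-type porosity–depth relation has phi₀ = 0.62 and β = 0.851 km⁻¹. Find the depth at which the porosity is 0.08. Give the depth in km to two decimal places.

2.41 km

Invert Athy's law: Z = ln(phi₀/phi) / β
Z = ln(0.62/0.08) / 0.851 = ln(7.75) / 0.851 = 2.0477 / 0.851 = 2.406 km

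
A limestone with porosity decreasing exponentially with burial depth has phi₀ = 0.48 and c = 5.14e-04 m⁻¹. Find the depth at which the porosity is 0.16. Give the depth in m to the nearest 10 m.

2140 m

Working in km (1 km = 1000 m; c in km⁻¹ = c in m⁻¹ × 1000):
Invert Athy's law: d = ln(phi₀/phi) / c
d = ln(0.48/0.16) / 0.514 = ln(3) / 0.514 = 1.0986 / 0.514 = 2.137 km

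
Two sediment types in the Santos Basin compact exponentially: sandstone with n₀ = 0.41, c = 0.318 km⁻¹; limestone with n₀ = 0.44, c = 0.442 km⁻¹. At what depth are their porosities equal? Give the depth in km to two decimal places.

Set n₀ₐ e^(−cₐZ) = n₀ᵦ e^(−cᵦZ) ⇒ ln(n₀ₐ/n₀ᵦ) = (cₐ − cᵦ)·Z
Z = ln(0.41/0.44) / (0.318 − 0.442) = -0.0706 / -0.124 = 0.569 km

0.57 km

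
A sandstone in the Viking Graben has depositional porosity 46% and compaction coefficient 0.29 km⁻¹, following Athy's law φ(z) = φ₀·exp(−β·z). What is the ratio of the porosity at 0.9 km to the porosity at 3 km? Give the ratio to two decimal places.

1.84

φ(z₁)/φ(z₂) = e^(−β·z₁)/e^(−β·z₂) = e^{β(z₂−z₁)}
= exp(0.29 × 2.1) = exp(0.609) = 1.8386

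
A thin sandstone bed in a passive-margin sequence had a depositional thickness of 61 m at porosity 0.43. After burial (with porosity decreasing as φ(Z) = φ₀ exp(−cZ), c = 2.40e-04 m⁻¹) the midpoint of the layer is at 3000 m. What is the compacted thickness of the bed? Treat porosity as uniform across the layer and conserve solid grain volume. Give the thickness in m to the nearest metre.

44 m

Working in km (1 km = 1000 m; c in km⁻¹ = c in m⁻¹ × 1000):
Porosity at 3 km: φ = 0.43·exp(−0.24×3) = 0.2093
Solid-volume conservation: h(1−φ) = h₀(1−φ₀) ⇒ h = h₀·(1−φ₀)/(1−φ)
h = 0.061 × (1 − 0.43)/(1 − 0.2093) = 0.061 × 0.7209 = 0.0440 km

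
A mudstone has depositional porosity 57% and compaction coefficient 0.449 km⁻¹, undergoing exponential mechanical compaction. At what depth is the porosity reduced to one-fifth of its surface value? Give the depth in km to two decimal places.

3.58 km

φ/φ₀ = 1/5 ⇒ exp(−c·z) = 1/5 ⇒ z = ln(5) / c
z = 1.6094 / 0.449 = 3.584 km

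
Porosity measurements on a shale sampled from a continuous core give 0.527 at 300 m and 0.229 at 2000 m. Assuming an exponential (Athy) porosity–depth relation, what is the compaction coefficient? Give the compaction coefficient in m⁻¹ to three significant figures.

Working in km (1 km = 1000 m; c in km⁻¹ = c in m⁻¹ × 1000):
Athy: n(Z) = n₀ e^(−cZ) ⇒ n₁/n₂ = e^{c(Z₂−Z₁)} ⇒ c = ln(n₁/n₂)/(Z₂−Z₁)
c = ln(0.527/0.229) / (2 − 0.3) = ln(2.301) / 1.7 = 0.8335 / 1.7 = 0.4903 km⁻¹

0.000490 m⁻¹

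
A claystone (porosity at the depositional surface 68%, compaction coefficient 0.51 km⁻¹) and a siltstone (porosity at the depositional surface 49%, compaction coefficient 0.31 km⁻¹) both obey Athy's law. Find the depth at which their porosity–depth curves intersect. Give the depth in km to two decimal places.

1.64 km

Set phi₀ₐ e^(−kₐZ) = phi₀ᵦ e^(−kᵦZ) ⇒ ln(phi₀ₐ/phi₀ᵦ) = (kₐ − kᵦ)·Z
Z = ln(0.68/0.49) / (0.51 − 0.31) = 0.3277 / 0.2 = 1.638 km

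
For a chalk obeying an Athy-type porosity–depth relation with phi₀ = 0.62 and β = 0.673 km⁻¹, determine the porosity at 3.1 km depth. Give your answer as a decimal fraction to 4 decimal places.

phi = phi₀·exp(−β·Z) = 0.62 × exp(−0.673 × 3.1) = 0.62 × exp(−2.086)
  = 0.62 × 0.1241 = 0.0770

0.0770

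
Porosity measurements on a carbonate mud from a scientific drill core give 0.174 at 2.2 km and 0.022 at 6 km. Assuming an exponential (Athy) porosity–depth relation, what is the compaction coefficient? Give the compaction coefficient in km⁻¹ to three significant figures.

Athy: φ(z) = φ₀ e^(−kz) ⇒ φ₁/φ₂ = e^{k(z₂−z₁)} ⇒ k = ln(φ₁/φ₂)/(z₂−z₁)
k = ln(0.174/0.022) / (6 − 2.2) = ln(7.909) / 3.8 = 2.0680 / 3.8 = 0.5442 km⁻¹

0.544 km⁻¹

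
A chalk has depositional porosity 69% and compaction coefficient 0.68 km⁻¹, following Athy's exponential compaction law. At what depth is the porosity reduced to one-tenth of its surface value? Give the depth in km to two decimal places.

n/n₀ = 1/10 ⇒ exp(−c·d) = 1/10 ⇒ d = ln(10) / c
d = 2.3026 / 0.68 = 3.386 km

3.39 km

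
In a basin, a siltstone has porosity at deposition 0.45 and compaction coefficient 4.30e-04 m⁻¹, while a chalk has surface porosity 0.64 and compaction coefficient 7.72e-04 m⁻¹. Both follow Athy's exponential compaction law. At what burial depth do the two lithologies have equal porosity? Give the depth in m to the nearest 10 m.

1030 m

Working in km (1 km = 1000 m; k in km⁻¹ = k in m⁻¹ × 1000):
Set φ₀ₐ e^(−kₐz) = φ₀ᵦ e^(−kᵦz) ⇒ ln(φ₀ₐ/φ₀ᵦ) = (kₐ − kᵦ)·z
z = ln(0.45/0.64) / (0.43 − 0.772) = -0.3522 / -0.342 = 1.030 km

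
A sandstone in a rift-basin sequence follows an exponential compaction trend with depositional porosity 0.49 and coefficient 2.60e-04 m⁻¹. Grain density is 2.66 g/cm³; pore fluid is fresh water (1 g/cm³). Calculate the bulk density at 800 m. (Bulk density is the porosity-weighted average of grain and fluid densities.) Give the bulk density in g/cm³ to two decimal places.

2.00 g/cm³

Working in km (1 km = 1000 m; c in km⁻¹ = c in m⁻¹ × 1000):
Porosity at depth: φ = 0.49·exp(−0.26×0.8) = 0.49×0.8122 = 0.3980
Bulk density: ρ_b = (1−φ)ρ_g + φ·ρ_f = 0.6020×2.66 + 0.3980×1
       = 1.601 + 0.398 = 1.999 g/cm³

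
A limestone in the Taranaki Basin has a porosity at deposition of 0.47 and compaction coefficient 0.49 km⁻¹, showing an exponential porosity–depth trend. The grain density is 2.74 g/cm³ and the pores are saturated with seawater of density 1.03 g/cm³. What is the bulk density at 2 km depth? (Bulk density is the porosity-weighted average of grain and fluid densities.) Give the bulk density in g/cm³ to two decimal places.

Porosity at depth: n = 0.47·exp(−0.49×2) = 0.47×0.3753 = 0.1764
Bulk density: ρ_b = (1−n)ρ_g + n·ρ_f = 0.8236×2.74 + 0.1764×1.03
       = 2.257 + 0.182 = 2.438 g/cm³

2.44 g/cm³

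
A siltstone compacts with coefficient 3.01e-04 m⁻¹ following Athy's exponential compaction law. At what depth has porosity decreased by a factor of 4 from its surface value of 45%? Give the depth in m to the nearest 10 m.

Working in km (1 km = 1000 m; k in km⁻¹ = k in m⁻¹ × 1000):
phi/phi₀ = 1/4 ⇒ exp(−k·z) = 1/4 ⇒ z = ln(4) / k
z = 1.3863 / 0.301 = 4.606 km

4610 m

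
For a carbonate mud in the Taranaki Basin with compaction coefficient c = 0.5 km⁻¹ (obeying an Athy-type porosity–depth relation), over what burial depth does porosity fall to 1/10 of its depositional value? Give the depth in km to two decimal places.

4.61 km

φ/φ₀ = 1/10 ⇒ exp(−c·d) = 1/10 ⇒ d = ln(10) / c
d = 2.3026 / 0.5 = 4.605 km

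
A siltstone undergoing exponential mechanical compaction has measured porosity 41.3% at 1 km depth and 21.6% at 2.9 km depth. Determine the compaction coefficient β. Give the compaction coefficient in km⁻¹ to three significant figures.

Athy: phi(z) = phi₀ e^(−βz) ⇒ phi₁/phi₂ = e^{β(z₂−z₁)} ⇒ β = ln(phi₁/phi₂)/(z₂−z₁)
β = ln(0.413/0.216) / (2.9 − 1) = ln(1.912) / 1.9 = 0.6482 / 1.9 = 0.3411 km⁻¹

0.341 km⁻¹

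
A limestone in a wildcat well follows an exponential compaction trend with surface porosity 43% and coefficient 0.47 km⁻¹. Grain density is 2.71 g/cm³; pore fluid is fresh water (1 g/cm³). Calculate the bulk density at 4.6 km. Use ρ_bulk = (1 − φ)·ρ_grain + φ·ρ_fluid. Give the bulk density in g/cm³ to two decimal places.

Porosity at depth: n = 0.43·exp(−0.47×4.6) = 0.43×0.1151 = 0.0495
Bulk density: ρ_b = (1−n)ρ_g + n·ρ_f = 0.9505×2.71 + 0.0495×1
       = 2.576 + 0.049 = 2.625 g/cm³

2.63 g/cm³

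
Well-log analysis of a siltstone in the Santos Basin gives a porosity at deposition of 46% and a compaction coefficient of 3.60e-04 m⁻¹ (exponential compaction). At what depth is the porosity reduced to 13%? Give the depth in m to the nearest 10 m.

Working in km (1 km = 1000 m; k in km⁻¹ = k in m⁻¹ × 1000):
Invert Athy's law: Z = ln(phi₀/phi) / k
Z = ln(0.46/0.13) / 0.36 = ln(3.538) / 0.36 = 1.2637 / 0.36 = 3.510 km

3510 m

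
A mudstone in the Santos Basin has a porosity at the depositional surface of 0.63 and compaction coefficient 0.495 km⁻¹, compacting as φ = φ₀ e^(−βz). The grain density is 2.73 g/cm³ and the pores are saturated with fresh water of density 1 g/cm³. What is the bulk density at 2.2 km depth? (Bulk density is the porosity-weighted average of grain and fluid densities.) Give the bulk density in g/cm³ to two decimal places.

Porosity at depth: φ = 0.63·exp(−0.495×2.2) = 0.63×0.3366 = 0.2120
Bulk density: ρ_b = (1−φ)ρ_g + φ·ρ_f = 0.7880×2.73 + 0.2120×1
       = 2.151 + 0.212 = 2.363 g/cm³

2.36 g/cm³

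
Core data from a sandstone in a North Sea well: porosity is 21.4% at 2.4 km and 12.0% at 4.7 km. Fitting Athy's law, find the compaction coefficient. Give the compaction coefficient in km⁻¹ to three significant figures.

Athy: φ(z) = φ₀ e^(−βz) ⇒ φ₁/φ₂ = e^{β(z₂−z₁)} ⇒ β = ln(φ₁/φ₂)/(z₂−z₁)
β = ln(0.214/0.12) / (4.7 − 2.4) = ln(1.783) / 2.3 = 0.5785 / 2.3 = 0.2515 km⁻¹

0.252 km⁻¹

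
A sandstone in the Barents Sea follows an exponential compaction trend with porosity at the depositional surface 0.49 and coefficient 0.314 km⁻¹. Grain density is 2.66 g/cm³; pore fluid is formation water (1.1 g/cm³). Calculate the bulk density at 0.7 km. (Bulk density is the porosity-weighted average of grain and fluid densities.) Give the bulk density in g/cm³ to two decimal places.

2.05 g/cm³

Porosity at depth: phi = 0.49·exp(−0.314×0.7) = 0.49×0.8027 = 0.3933
Bulk density: ρ_b = (1−phi)ρ_g + phi·ρ_f = 0.6067×2.66 + 0.3933×1.1
       = 1.614 + 0.433 = 2.046 g/cm³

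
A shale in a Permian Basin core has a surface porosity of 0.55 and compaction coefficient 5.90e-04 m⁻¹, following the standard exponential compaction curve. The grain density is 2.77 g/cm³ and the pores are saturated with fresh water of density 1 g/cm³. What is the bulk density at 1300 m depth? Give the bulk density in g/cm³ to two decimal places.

Working in km (1 km = 1000 m; β in km⁻¹ = β in m⁻¹ × 1000):
Porosity at depth: n = 0.55·exp(−0.59×1.3) = 0.55×0.4644 = 0.2554
Bulk density: ρ_b = (1−n)ρ_g + n·ρ_f = 0.7446×2.77 + 0.2554×1
       = 2.062 + 0.255 = 2.318 g/cm³

2.32 g/cm³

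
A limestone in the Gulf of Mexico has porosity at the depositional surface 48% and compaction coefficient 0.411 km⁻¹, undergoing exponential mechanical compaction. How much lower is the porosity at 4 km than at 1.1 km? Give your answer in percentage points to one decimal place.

φ(1.1) = 0.48·e^(−0.411×1.1) = 0.3054
φ(4) = 0.48·e^(−0.411×4) = 0.0927
Δφ = 0.3054 − 0.0927 = 0.2127

21.3 percentage points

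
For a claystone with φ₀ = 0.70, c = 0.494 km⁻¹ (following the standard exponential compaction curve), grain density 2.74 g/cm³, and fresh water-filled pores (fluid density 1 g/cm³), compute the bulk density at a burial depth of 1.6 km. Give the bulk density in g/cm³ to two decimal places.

Porosity at depth: φ = 0.7·exp(−0.494×1.6) = 0.7×0.4537 = 0.3176
Bulk density: ρ_b = (1−φ)ρ_g + φ·ρ_f = 0.6824×2.74 + 0.3176×1
       = 1.870 + 0.318 = 2.187 g/cm³

2.19 g/cm³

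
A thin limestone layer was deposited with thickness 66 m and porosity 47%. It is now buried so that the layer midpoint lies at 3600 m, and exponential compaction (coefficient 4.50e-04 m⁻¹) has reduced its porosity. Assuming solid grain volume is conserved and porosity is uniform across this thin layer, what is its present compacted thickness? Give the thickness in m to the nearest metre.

39 m

Working in km (1 km = 1000 m; β in km⁻¹ = β in m⁻¹ × 1000):
Porosity at 3.6 km: phi = 0.47·exp(−0.45×3.6) = 0.0930
Solid-volume conservation: h(1−phi) = h₀(1−phi₀) ⇒ h = h₀·(1−phi₀)/(1−phi)
h = 0.066 × (1 − 0.47)/(1 − 0.0930) = 0.066 × 0.5844 = 0.0386 km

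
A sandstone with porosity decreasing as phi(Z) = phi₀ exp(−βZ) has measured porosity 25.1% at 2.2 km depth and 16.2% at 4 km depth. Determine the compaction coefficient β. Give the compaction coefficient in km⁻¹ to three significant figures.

0.243 km⁻¹

Athy: phi(Z) = phi₀ e^(−βZ) ⇒ phi₁/phi₂ = e^{β(Z₂−Z₁)} ⇒ β = ln(phi₁/phi₂)/(Z₂−Z₁)
β = ln(0.251/0.162) / (4 − 2.2) = ln(1.549) / 1.8 = 0.4379 / 1.8 = 0.2433 km⁻¹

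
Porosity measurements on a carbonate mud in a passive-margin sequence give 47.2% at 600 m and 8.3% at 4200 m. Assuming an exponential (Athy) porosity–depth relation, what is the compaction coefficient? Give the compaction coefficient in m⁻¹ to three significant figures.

Working in km (1 km = 1000 m; β in km⁻¹ = β in m⁻¹ × 1000):
Athy: n(Z) = n₀ e^(−βZ) ⇒ n₁/n₂ = e^{β(Z₂−Z₁)} ⇒ β = ln(n₁/n₂)/(Z₂−Z₁)
β = ln(0.472/0.083) / (4.2 − 0.6) = ln(5.687) / 3.6 = 1.7381 / 3.6 = 0.4828 km⁻¹

0.000483 m⁻¹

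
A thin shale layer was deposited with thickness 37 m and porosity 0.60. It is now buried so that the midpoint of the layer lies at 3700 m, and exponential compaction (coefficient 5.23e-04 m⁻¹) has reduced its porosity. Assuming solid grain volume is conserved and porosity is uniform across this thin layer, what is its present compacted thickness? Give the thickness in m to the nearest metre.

16 m

Working in km (1 km = 1000 m; c in km⁻¹ = c in m⁻¹ × 1000):
Porosity at 3.7 km: φ = 0.6·exp(−0.523×3.7) = 0.0866
Solid-volume conservation: h(1−φ) = h₀(1−φ₀) ⇒ h = h₀·(1−φ₀)/(1−φ)
h = 0.037 × (1 − 0.6)/(1 − 0.0866) = 0.037 × 0.4379 = 0.0162 km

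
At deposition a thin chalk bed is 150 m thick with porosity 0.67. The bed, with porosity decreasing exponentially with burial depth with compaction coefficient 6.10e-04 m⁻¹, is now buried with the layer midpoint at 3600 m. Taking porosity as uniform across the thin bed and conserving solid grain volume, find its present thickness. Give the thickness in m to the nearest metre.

Working in km (1 km = 1000 m; k in km⁻¹ = k in m⁻¹ × 1000):
Porosity at 3.6 km: φ = 0.67·exp(−0.61×3.6) = 0.0745
Solid-volume conservation: h(1−φ) = h₀(1−φ₀) ⇒ h = h₀·(1−φ₀)/(1−φ)
h = 0.15 × (1 − 0.67)/(1 − 0.0745) = 0.15 × 0.3566 = 0.0535 km

53 m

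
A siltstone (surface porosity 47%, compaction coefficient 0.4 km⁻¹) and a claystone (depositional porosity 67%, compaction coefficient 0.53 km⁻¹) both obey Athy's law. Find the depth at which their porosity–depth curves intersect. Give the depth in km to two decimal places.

2.73 km

Set n₀ₐ e^(−βₐz) = n₀ᵦ e^(−βᵦz) ⇒ ln(n₀ₐ/n₀ᵦ) = (βₐ − βᵦ)·z
z = ln(0.47/0.67) / (0.4 − 0.53) = -0.3545 / -0.13 = 2.727 km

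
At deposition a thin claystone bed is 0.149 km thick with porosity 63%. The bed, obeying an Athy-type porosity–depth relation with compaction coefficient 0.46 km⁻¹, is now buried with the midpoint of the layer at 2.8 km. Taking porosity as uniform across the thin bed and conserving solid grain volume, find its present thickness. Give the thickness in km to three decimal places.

Porosity at 2.8 km: phi = 0.63·exp(−0.46×2.8) = 0.1738
Solid-volume conservation: h(1−phi) = h₀(1−phi₀) ⇒ h = h₀·(1−phi₀)/(1−phi)
h = 0.149 × (1 − 0.63)/(1 − 0.1738) = 0.149 × 0.4478 = 0.0667 km

0.067 km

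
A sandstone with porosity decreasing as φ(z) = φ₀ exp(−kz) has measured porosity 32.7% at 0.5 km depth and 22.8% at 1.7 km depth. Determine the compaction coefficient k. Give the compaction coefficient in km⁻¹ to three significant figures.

Athy: φ(z) = φ₀ e^(−kz) ⇒ φ₁/φ₂ = e^{k(z₂−z₁)} ⇒ k = ln(φ₁/φ₂)/(z₂−z₁)
k = ln(0.327/0.228) / (1.7 − 0.5) = ln(1.434) / 1.2 = 0.3606 / 1.2 = 0.3005 km⁻¹

0.301 km⁻¹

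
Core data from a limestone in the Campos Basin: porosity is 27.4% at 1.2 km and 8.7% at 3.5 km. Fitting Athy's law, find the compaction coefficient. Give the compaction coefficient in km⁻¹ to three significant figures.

Athy: n(z) = n₀ e^(−βz) ⇒ n₁/n₂ = e^{β(z₂−z₁)} ⇒ β = ln(n₁/n₂)/(z₂−z₁)
β = ln(0.274/0.087) / (3.5 − 1.2) = ln(3.149) / 2.3 = 1.1472 / 2.3 = 0.4988 km⁻¹

0.499 km⁻¹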